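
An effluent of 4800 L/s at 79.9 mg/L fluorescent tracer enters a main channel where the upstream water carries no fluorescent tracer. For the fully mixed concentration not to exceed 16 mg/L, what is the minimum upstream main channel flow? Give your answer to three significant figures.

19200 L/s

Set C_mix = 16: (Q·0 + 4800·79.90) / (Q + 4800) = 16
→ Q = 4800·(79.90 − 16)/(16 − 0) = 19170 L/s.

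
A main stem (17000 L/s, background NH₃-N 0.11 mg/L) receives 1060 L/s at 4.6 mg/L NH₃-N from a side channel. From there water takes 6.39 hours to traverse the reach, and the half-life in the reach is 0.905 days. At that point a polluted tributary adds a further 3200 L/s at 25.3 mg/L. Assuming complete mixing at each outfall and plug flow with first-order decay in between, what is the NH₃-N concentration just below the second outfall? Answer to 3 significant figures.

4.07 mg/L

Conservation of mass: C = (17000·0.1100 + 1060·4.600) / 18060 = 6746/18060 = 0.3735 mg/L; combined flow 18060 L/s.
Half-life 0.905 d → k = ln 2 / 0.905 = 0.7659 d⁻¹.
Applying C = C₀e^(−kt): 0.3735 × 0.8155 = 0.3046 mg/L.
Second outfall: C = (18060·0.3046 + 3200·25.30)/21260 = 4.067 mg/L.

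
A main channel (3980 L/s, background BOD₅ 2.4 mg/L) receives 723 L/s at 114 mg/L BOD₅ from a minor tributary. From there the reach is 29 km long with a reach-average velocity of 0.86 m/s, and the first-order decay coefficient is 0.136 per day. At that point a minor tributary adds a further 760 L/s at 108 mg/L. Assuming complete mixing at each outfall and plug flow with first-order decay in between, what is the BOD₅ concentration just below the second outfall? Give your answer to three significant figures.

After mixing, C = (3980·2.400 + 723.0·114.0) / 4703 = 91970/4703 = 19.56 mg/L; combined flow 4703 L/s.
Travel time t = 29·1000 / 0.86 = 33720 s = 9.367 h.
First-order decay: C = 19.56·exp(−k·t) = 19.56·0.9483 = 18.55 mg/L.
At the second outfall, C = (4703·18.55 + 760.0·108.0) / (4703 + 760.0) = 30.99 mg/L.

31.0 mg/L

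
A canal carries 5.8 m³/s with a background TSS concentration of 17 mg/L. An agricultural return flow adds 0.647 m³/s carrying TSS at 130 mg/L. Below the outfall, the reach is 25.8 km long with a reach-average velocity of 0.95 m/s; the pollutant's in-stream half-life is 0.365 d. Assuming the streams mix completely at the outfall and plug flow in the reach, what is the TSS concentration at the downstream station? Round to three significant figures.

Mixed concentration C = ΣQC/ΣQ = (5.800·17.00 + 0.6470·130.0) / 6.447 = 182.7/6.447 = 28.34 mg/L.
Travel time t = 25.8·1000 / 0.95 = 27160 s = 7.544 h.
Half-life 0.365 d → k = ln 2 / 0.365 = 1.899 d⁻¹.
Decay over the reach: 28.34·exp(−kt) = 28.34·0.5505 = 15.60 mg/L.

15.6 mg/L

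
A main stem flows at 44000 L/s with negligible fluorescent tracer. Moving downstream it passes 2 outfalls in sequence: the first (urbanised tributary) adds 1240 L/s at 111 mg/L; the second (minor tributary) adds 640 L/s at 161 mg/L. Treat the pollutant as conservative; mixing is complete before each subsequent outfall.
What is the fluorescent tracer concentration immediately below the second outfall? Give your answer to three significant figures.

5.25 mg/L

Outfall 1: combined Q = 45240 L/s; C = (44000·0 + 1240·111.0)/45240 = 3.042 mg/L.
Outfall 2: combined Q = 45880 L/s; C = (45240·3.042 + 640.0·161.0)/45880 = 5.246 mg/L.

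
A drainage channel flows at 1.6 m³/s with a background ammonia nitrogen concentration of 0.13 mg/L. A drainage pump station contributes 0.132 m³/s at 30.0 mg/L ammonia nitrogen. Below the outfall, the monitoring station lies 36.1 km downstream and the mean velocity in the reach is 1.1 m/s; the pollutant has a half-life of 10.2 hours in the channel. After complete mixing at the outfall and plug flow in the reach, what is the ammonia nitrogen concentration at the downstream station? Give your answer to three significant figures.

Conservation of mass: C = (1.600·0.1300 + 0.1320·30.00) / 1.732 = 4.168/1.732 = 2.406 mg/L.
Travel time t = 36.1·1000 / 1.1 = 32820 s = 9.116 h.
Half-life 10.2 h → k = ln 2 / 10.2 = 0.06796 h⁻¹ = 1.631 d⁻¹.
First-order decay: C = 2.406·exp(−k·t) = 2.406·0.5382 = 1.295 mg/L.

1.30 mg/L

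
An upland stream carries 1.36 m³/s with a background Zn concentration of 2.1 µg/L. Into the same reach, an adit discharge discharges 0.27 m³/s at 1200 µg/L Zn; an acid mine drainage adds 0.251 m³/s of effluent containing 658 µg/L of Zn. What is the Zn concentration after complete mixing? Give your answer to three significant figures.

Flow-weighted average: C = (1.360·2.100 + 0.2700·1200 + 0.2510·658.0) / 1.881 = 492.0/1.881 = 261.6 µg/L.

262 µg/L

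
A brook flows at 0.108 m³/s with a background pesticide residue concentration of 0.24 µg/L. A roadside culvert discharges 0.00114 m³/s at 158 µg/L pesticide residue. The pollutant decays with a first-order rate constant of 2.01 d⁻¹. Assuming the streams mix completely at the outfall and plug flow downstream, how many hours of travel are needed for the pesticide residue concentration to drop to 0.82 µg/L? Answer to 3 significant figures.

9.96 h

Mass balance: C = (0.1080·0.2400 + 0.001140·158.0) / 0.1091 = 0.2060/0.1091 = 1.888 µg/L.
1.888·exp(−k·t) = 0.82 → t = ln(1.888/0.82)/k = 35840 s = 9.957 h.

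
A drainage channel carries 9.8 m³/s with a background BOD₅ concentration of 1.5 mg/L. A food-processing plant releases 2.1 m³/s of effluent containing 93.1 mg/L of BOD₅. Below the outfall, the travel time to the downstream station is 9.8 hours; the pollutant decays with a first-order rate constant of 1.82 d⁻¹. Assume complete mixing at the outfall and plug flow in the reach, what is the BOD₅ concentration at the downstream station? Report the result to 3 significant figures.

8.40 mg/L

Conservation of mass: C = (9.800·1.500 + 2.100·93.10) / 11.90 = 210.2/11.90 = 17.66 mg/L.
After decay, C = 17.66 × e^(−kt) = 17.66 × 0.4756 = 8.401 mg/L.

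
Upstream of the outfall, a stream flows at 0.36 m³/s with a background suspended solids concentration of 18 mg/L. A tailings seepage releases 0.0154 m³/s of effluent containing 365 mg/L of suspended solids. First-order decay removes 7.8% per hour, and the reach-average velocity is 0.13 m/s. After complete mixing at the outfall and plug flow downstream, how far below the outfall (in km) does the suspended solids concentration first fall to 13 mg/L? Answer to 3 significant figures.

Flow-weighted average: C = (0.3600·18.00 + 0.01540·365.0) / 0.3754 = 12.10/0.3754 = 32.23 mg/L.
7.8%/h lost → k = −ln(1 − 0.078) = 0.08121 h⁻¹.
Set 32.23·exp(−k·t) = 13 → t = ln(32.23/13)/k = 40260 s = 11.18 h.
Distance = v·t = 0.13·40260 = 5233 m = 5.233 km.

5.23 km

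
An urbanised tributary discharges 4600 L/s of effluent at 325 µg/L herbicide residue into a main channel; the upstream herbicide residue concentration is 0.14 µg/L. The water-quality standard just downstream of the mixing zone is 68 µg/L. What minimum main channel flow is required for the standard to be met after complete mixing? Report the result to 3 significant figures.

17400 L/s

Set C_mix = 68: (Q·0.1400 + 4600·325.0) / (Q + 4600) = 68
→ Q = 4600·(325.0 − 68)/(68 − 0.1400) = 17420 L/s.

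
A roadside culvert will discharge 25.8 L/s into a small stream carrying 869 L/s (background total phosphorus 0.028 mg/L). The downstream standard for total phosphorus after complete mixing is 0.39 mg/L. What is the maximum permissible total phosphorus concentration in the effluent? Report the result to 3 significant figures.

12.6 mg/L

At the limit, (Qr·Cr + Qe·Cₑ)/(Qr + Qe) = 0.39:
Cₑ = (894.8·0.39 − 869.0·0.02800) / 25.80 = 12.58 mg/L.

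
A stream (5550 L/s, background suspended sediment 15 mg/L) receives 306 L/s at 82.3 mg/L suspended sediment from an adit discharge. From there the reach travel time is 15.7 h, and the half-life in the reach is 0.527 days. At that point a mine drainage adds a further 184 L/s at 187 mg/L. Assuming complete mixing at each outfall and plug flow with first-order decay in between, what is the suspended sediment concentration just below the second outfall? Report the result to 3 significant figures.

13.3 mg/L

Flow-weighted average: C = (5550·15.00 + 306.0·82.30) / 5856 = 108400/5856 = 18.52 mg/L; combined flow 5856 L/s.
Half-life 0.527 d → k = ln 2 / 0.527 = 1.315 d⁻¹.
First-order decay: C = 18.52·exp(−k·t) = 18.52·0.4230 = 7.832 mg/L.
At the second outfall, C = (5856·7.832 + 184.0·187.0) / (5856 + 184.0) = 13.29 mg/L.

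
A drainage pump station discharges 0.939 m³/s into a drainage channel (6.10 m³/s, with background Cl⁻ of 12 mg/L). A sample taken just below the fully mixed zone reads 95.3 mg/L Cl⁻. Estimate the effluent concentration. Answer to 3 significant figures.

636 mg/L

Mass balance: 6.100·12.00 + 0.9390·Cₑ = 7.039·95.30
→ Cₑ = (7.039·95.30 − 6.100·12.00) / 0.9390 = 636.4 mg/L.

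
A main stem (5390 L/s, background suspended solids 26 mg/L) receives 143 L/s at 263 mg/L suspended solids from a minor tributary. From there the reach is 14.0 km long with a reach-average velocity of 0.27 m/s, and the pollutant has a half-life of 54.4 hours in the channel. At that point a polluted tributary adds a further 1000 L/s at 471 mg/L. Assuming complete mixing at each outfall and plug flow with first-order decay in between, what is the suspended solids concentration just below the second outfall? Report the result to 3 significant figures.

94.7 mg/L

Conservation of mass: C = (5390·26.00 + 143.0·263.0) / 5533 = 177700/5533 = 32.13 mg/L; combined flow 5533 L/s.
Travel time t = 14.0·1000 / 0.27 = 51850 s = 14.40 h.
Half-life 54.4 h → k = ln 2 / 54.4 = 0.01274 h⁻¹ = 0.3058 d⁻¹.
After decay, C = 32.13 × e^(−kt) = 32.13 × 0.8323 = 26.74 mg/L.
Second outfall: C = (5533·26.74 + 1000·471.0)/6533 = 94.74 mg/L.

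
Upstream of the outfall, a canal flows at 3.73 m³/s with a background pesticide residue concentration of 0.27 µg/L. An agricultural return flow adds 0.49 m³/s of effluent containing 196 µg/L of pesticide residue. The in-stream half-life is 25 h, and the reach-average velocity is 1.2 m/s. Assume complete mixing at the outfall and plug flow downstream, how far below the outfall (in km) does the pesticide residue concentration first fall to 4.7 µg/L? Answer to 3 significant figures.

After mixing, C = (3.730·0.2700 + 0.4900·196.0) / 4.220 = 97.05/4.220 = 23.00 µg/L.
Half-life 25 h → k = ln 2 / 25 = 0.02773 h⁻¹ = 0.6654 d⁻¹.
Set 23.00·exp(−k·t) = 4.7 → t = ln(23.00/4.7)/k = 206200 s = 57.27 h.
Distance = v·t = 1.2·206200 = 247400 m = 247.4 km.

247 km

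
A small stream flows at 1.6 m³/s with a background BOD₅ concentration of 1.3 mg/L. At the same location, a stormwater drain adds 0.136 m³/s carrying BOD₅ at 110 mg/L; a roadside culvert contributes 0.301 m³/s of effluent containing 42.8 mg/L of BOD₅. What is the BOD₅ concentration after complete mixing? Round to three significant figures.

14.7 mg/L

Flow-weighted average: C = (1.600·1.300 + 0.1360·110.0 + 0.3010·42.80) / 2.037 = 29.92/2.037 = 14.69 mg/L.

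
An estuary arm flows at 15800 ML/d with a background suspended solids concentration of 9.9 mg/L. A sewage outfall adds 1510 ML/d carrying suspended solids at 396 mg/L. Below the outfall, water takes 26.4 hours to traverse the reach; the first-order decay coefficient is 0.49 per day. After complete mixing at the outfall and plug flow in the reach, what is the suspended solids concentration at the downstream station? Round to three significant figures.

Mixed concentration C = ΣQC/ΣQ = (15800·9.900 + 1510·396.0) / 17310 = 754400/17310 = 43.58 mg/L.
First-order decay: C = 43.58·exp(−k·t) = 43.58·0.5833 = 25.42 mg/L.

25.4 mg/L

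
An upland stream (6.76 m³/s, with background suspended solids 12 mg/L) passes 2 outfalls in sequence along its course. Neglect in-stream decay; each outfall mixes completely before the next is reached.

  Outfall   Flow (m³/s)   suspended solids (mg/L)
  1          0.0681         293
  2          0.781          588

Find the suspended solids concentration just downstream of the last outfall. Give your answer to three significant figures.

73.6 mg/L

Below outfall 1: Q → 6.828 m³/s, C = (6.760·12.00 + 0.06810·293.0)/6.828 = 14.80 mg/L.
Below outfall 2: Q → 7.609 m³/s, C = (6.828·14.80 + 0.7810·588.0)/7.609 = 73.64 mg/L.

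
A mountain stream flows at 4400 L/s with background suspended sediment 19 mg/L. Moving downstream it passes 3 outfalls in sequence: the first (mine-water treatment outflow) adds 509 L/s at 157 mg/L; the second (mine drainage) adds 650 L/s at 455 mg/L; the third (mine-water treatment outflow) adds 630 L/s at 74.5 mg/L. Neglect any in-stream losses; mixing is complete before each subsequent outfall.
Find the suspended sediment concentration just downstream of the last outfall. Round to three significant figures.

After outfall 1: Q = 4400 + 509.0 = 4909 L/s; C = (4400·19.00 + 509.0·157.0)/4909 = 33.31 mg/L.
After outfall 2: Q = 4909 + 650.0 = 5559 L/s; C = (4909·33.31 + 650.0·455.0)/5559 = 82.62 mg/L.
After outfall 3: Q = 5559 + 630.0 = 6189 L/s; C = (5559·82.62 + 630.0·74.50)/6189 = 81.79 mg/L.

81.8 mg/L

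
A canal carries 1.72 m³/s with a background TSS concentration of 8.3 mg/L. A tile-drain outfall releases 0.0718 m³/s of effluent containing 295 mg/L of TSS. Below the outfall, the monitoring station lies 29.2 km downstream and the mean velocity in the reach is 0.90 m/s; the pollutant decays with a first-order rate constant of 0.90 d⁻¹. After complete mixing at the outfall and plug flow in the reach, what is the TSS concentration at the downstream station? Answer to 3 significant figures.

Mixed concentration C = ΣQC/ΣQ = (1.720·8.300 + 0.07180·295.0) / 1.792 = 35.46/1.792 = 19.79 mg/L.
Travel time t = 29.2·1000 / 0.90 = 32440 s = 9.012 h.
Applying C = C₀e^(−kt): 19.79 × 0.7132 = 14.11 mg/L.

14.1 mg/L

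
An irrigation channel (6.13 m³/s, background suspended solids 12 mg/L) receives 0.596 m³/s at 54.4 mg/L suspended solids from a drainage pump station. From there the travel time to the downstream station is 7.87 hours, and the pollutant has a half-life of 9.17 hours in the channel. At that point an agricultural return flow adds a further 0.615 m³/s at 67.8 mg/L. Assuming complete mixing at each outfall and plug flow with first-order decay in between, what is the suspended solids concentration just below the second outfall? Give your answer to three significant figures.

Mixed concentration C = ΣQC/ΣQ = (6.130·12.00 + 0.5960·54.40) / 6.726 = 106.0/6.726 = 15.76 mg/L; combined flow 6.726 m³/s.
Half-life 9.17 h → k = ln 2 / 9.17 = 0.07559 h⁻¹ = 1.814 d⁻¹.
First-order decay: C = 15.76·exp(−k·t) = 15.76·0.5516 = 8.692 mg/L.
At the second outfall, C = (6.726·8.692 + 0.6150·67.80) / (6.726 + 0.6150) = 13.64 mg/L.

13.6 mg/L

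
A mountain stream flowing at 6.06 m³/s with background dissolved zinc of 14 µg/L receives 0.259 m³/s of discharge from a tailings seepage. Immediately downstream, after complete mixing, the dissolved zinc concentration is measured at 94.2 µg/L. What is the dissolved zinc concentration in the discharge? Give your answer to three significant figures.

Mass balance: 6.060·14.00 + 0.2590·Cₑ = 6.319·94.20
→ Cₑ = (6.319·94.20 − 6.060·14.00) / 0.2590 = 1971 µg/L.

1970 µg/L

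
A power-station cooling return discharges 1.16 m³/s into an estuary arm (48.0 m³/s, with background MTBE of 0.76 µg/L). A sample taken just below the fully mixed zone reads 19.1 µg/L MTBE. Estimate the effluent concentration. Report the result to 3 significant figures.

Mass balance: 48.00·0.7600 + 1.160·Cₑ = 49.16·19.10
→ Cₑ = (49.16·19.10 − 48.00·0.7600) / 1.160 = 778.0 µg/L.

778 µg/L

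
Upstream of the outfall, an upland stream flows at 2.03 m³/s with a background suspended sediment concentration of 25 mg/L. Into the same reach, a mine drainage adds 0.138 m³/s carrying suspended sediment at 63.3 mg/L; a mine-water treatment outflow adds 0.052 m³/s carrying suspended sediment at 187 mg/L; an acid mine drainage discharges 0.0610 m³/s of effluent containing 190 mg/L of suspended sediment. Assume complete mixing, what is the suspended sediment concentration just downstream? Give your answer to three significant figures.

35.4 mg/L

Mixed concentration C = ΣQC/ΣQ = (2.030·25.00 + 0.1380·63.30 + 0.05200·187.0 + 0.06100·190.0) / 2.281 = 80.80/2.281 = 35.42 mg/L.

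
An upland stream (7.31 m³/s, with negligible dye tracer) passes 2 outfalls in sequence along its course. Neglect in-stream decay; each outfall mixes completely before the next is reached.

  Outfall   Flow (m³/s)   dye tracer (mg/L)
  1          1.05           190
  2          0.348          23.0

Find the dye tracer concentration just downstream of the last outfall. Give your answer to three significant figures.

Outfall 1: combined Q = 8.360 m³/s; C = (7.310·0 + 1.050·190.0)/8.360 = 23.86 mg/L.
Outfall 2: combined Q = 8.708 m³/s; C = (8.360·23.86 + 0.3480·23.00)/8.708 = 23.83 mg/L.

23.8 mg/L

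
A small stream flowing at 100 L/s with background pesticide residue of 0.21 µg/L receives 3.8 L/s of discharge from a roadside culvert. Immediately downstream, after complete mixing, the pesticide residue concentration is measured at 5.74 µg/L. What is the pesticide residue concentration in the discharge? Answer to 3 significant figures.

Mass balance: 100.0·0.2100 + 3.800·Cₑ = 103.8·5.740
→ Cₑ = (103.8·5.740 − 100.0·0.2100) / 3.800 = 151.3 µg/L.

151 µg/L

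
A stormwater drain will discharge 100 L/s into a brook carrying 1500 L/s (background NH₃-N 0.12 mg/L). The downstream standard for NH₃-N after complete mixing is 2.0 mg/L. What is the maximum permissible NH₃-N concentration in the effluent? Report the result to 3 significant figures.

30.2 mg/L

At the limit, (Qr·Cr + Qe·Cₑ)/(Qr + Qe) = 2.0:
Cₑ = (1600·2.0 − 1500·0.1200) / 100.0 = 30.20 mg/L.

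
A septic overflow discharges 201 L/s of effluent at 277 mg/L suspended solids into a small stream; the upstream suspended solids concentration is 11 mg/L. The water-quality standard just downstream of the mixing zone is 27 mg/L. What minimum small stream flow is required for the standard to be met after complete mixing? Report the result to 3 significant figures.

Set C_mix = 27: (Q·11.00 + 201.0·277.0) / (Q + 201.0) = 27
→ Q = 201.0·(277.0 − 27)/(27 − 11.00) = 3141 L/s.

3140 L/s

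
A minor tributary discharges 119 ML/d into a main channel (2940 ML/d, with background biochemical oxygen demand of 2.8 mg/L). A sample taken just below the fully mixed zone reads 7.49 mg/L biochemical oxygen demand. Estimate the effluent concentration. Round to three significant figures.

123 mg/L

Mass balance: 2940·2.800 + 119.0·Cₑ = 3059·7.490
→ Cₑ = (3059·7.490 − 2940·2.800) / 119.0 = 123.4 mg/L.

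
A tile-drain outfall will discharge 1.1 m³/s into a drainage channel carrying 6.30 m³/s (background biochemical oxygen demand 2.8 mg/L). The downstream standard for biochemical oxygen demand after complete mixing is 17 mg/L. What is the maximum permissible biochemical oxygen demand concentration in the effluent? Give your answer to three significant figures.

At the limit, (Qr·Cr + Qe·Cₑ)/(Qr + Qe) = 17:
Cₑ = (7.400·17 − 6.300·2.800) / 1.100 = 98.33 mg/L.

98.3 mg/L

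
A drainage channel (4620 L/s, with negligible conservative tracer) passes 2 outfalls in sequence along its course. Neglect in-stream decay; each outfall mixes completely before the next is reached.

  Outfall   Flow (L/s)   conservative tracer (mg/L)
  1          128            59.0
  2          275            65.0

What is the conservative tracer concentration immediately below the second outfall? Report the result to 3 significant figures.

5.06 mg/L

Below outfall 1: Q → 4748 L/s, C = (4620·0 + 128.0·59.00)/4748 = 1.591 mg/L.
Below outfall 2: Q → 5023 L/s, C = (4748·1.591 + 275.0·65.00)/5023 = 5.062 mg/L.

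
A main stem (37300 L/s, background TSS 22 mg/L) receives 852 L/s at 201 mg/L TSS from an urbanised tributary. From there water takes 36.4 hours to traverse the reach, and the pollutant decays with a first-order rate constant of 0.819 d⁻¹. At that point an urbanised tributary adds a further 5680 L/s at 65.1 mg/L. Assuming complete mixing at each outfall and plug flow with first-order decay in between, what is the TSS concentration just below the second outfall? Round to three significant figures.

15.0 mg/L

After mixing, C = (37300·22.00 + 852.0·201.0) / 38150 = 991900/38150 = 26.00 mg/L; combined flow 38150 L/s.
First-order decay: C = 26.00·exp(−k·t) = 26.00·0.2888 = 7.507 mg/L.
Second outfall: C = (38150·7.507 + 5680·65.10)/43830 = 14.97 mg/L.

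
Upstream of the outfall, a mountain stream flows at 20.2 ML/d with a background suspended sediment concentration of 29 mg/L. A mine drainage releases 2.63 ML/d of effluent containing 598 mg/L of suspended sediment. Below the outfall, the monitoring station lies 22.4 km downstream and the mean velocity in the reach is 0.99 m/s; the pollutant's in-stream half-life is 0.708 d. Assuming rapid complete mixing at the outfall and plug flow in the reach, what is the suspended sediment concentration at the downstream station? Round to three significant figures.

73.2 mg/L

Mass balance: C = (20.20·29.00 + 2.630·598.0) / 22.83 = 2159/22.83 = 94.55 mg/L.
Travel time t = 22.4·1000 / 0.99 = 22630 s = 6.285 h.
Half-life 0.708 d → k = ln 2 / 0.708 = 0.9790 d⁻¹.
Applying C = C₀e^(−kt): 94.55 × 0.7738 = 73.17 mg/L.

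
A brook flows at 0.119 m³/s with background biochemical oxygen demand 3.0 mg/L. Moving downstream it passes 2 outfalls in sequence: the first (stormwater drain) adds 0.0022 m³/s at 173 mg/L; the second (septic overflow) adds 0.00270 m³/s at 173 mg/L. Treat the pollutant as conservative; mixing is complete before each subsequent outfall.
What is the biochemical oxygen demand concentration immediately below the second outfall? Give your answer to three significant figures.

9.72 mg/L

Below outfall 1: Q → 0.1212 m³/s, C = (0.1190·3.000 + 0.002200·173.0)/0.1212 = 6.086 mg/L.
Below outfall 2: Q → 0.1239 m³/s, C = (0.1212·6.086 + 0.002700·173.0)/0.1239 = 9.723 mg/L.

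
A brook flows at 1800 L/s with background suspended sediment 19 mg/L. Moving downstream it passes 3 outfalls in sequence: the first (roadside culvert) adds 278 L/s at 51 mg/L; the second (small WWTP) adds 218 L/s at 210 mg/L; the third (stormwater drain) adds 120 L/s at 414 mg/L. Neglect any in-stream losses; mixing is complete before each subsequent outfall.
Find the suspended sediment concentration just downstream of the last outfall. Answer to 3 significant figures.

Outfall 1: combined Q = 2078 L/s; C = (1800·19.00 + 278.0·51.00)/2078 = 23.28 mg/L.
Outfall 2: combined Q = 2296 L/s; C = (2078·23.28 + 218.0·210.0)/2296 = 41.01 mg/L.
Outfall 3: combined Q = 2416 L/s; C = (2296·41.01 + 120.0·414.0)/2416 = 59.54 mg/L.

59.5 mg/L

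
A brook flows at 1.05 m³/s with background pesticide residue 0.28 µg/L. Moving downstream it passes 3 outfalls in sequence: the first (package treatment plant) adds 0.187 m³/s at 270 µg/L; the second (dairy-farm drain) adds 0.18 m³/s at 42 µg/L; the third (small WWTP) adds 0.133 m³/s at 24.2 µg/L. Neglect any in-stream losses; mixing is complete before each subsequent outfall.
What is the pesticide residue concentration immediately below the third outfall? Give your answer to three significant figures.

Below outfall 1: Q → 1.237 m³/s, C = (1.050·0.2800 + 0.1870·270.0)/1.237 = 41.05 µg/L.
Below outfall 2: Q → 1.417 m³/s, C = (1.237·41.05 + 0.1800·42.00)/1.417 = 41.17 µg/L.
Below outfall 3: Q → 1.550 m³/s, C = (1.417·41.17 + 0.1330·24.20)/1.550 = 39.72 µg/L.

39.7 µg/L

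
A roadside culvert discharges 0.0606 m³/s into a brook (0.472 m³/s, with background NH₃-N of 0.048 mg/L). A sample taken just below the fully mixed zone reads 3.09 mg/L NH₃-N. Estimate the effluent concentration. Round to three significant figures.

Mass balance: 0.4720·0.04800 + 0.06060·Cₑ = 0.5326·3.090
→ Cₑ = (0.5326·3.090 − 0.4720·0.04800) / 0.06060 = 26.78 mg/L.

26.8 mg/L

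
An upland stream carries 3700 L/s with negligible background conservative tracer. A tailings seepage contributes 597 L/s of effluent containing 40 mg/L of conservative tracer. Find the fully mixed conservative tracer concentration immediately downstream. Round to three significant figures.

5.56 mg/L

Mixed concentration C = ΣQC/ΣQ = (3700·0 + 597.0·40.00) / 4297 = 23880/4297 = 5.557 mg/L.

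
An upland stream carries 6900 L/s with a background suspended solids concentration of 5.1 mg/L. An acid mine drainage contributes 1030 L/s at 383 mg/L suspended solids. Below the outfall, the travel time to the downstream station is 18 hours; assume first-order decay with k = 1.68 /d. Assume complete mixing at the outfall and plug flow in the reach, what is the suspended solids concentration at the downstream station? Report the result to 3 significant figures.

15.4 mg/L

Flow-weighted average: C = (6900·5.100 + 1030·383.0) / 7930 = 429700/7930 = 54.18 mg/L.
First-order decay: C = 54.18·exp(−k·t) = 54.18·0.2837 = 15.37 mg/L.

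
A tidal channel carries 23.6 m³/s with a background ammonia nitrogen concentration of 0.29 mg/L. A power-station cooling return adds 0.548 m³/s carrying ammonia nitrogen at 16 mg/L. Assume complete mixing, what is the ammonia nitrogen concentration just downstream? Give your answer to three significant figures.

Flow-weighted average: C = (23.60·0.2900 + 0.5480·16.00) / 24.15 = 15.61/24.15 = 0.6465 mg/L.

0.647 mg/L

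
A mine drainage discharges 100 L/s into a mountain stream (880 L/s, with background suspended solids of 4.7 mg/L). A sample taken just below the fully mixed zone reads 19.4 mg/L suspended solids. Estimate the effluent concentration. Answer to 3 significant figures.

Mass balance: 880.0·4.700 + 100.0·Cₑ = 980.0·19.40
→ Cₑ = (980.0·19.40 − 880.0·4.700) / 100.0 = 148.8 mg/L.

149 mg/L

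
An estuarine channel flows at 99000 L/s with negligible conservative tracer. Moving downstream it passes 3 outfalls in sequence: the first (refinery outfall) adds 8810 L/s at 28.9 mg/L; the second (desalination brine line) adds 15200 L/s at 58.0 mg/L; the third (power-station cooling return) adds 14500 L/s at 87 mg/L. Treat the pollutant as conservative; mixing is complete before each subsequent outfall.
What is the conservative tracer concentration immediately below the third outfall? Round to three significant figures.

17.4 mg/L

Outfall 1: combined Q = 107800 L/s; C = (99000·0 + 8810·28.90)/107800 = 2.362 mg/L.
Outfall 2: combined Q = 123000 L/s; C = (107800·2.362 + 15200·58.00)/123000 = 9.237 mg/L.
Outfall 3: combined Q = 137500 L/s; C = (123000·9.237 + 14500·87.00)/137500 = 17.44 mg/L.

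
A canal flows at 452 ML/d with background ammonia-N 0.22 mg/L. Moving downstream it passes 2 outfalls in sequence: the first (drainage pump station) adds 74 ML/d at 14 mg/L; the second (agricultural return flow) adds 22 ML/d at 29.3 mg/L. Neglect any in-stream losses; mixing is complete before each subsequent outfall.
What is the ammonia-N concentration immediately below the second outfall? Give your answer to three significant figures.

Below outfall 1: Q → 526.0 ML/d, C = (452.0·0.2200 + 74.00·14.00)/526.0 = 2.159 mg/L.
Below outfall 2: Q → 548.0 ML/d, C = (526.0·2.159 + 22.00·29.30)/548.0 = 3.248 mg/L.

3.25 mg/L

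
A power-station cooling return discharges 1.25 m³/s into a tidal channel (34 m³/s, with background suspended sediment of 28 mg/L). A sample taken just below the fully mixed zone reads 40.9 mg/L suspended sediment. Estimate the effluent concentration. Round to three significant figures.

392 mg/L

Mass balance: 34.00·28.00 + 1.250·Cₑ = 35.25·40.90
→ Cₑ = (35.25·40.90 − 34.00·28.00) / 1.250 = 391.8 mg/L.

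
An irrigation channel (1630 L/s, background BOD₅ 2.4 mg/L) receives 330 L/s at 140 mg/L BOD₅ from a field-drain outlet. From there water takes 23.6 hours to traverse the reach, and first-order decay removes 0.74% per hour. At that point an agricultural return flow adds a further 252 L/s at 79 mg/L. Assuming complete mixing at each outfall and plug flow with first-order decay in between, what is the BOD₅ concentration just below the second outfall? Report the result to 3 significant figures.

Mass balance: C = (1630·2.400 + 330.0·140.0) / 1960 = 50110/1960 = 25.57 mg/L; combined flow 1960 L/s.
0.74%/h lost → k = −ln(1 − 0.0074) = 0.007428 h⁻¹.
After decay, C = 25.57 × e^(−kt) = 25.57 × 0.8392 = 21.46 mg/L.
At the second outfall, C = (1960·21.46 + 252.0·79.00) / (1960 + 252.0) = 28.01 mg/L.

28.0 mg/L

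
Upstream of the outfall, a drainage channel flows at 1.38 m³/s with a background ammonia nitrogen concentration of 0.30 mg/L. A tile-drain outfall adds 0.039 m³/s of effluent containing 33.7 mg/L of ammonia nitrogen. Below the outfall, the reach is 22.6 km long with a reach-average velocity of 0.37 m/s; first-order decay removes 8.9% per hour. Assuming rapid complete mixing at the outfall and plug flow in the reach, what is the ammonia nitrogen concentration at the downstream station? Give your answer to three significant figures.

Mixed concentration C = ΣQC/ΣQ = (1.380·0.3000 + 0.03900·33.70) / 1.419 = 1.728/1.419 = 1.218 mg/L.
Travel time t = 22.6·1000 / 0.37 = 61080 s = 16.97 h.
8.9%/h lost → k = −ln(1 − 0.089) = 0.09321 h⁻¹.
After decay, C = 1.218 × e^(−kt) = 1.218 × 0.2057 = 0.2505 mg/L.

0.250 mg/L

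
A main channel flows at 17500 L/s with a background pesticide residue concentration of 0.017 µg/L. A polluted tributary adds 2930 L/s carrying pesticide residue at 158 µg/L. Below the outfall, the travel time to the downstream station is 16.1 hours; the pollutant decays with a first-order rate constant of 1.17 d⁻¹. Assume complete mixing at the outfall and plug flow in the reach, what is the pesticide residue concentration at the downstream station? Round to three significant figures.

Conservation of mass: C = (17500·0.01700 + 2930·158.0) / 20430 = 463200/20430 = 22.67 µg/L.
After decay, C = 22.67 × e^(−kt) = 22.67 × 0.4562 = 10.34 µg/L.

10.3 µg/L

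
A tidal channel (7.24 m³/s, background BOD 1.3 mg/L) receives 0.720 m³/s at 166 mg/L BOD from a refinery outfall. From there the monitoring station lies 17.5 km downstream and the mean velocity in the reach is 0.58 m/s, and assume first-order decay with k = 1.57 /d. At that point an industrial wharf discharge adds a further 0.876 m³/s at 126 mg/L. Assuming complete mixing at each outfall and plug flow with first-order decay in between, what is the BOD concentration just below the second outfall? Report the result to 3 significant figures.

Mass balance: C = (7.240·1.300 + 0.7200·166.0) / 7.960 = 128.9/7.960 = 16.20 mg/L; combined flow 7.960 m³/s.
Travel time t = 17.5·1000 / 0.58 = 30170 s = 8.381 h.
Decay over the reach: 16.20·exp(−kt) = 16.20·0.5779 = 9.361 mg/L.
At the second outfall, C = (7.960·9.361 + 0.8760·126.0) / (7.960 + 0.8760) = 20.92 mg/L.

20.9 mg/L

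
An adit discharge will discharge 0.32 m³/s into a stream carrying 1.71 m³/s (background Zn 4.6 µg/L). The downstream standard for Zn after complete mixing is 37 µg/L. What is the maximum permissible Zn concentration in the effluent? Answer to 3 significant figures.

210 µg/L

At the limit, (Qr·Cr + Qe·Cₑ)/(Qr + Qe) = 37:
Cₑ = (2.030·37 − 1.710·4.600) / 0.3200 = 210.1 µg/L.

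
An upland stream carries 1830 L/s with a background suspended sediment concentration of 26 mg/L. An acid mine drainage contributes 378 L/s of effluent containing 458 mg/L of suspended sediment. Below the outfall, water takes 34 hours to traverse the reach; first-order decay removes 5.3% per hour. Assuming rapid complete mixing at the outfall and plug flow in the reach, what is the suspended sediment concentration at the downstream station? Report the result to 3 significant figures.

Mixed concentration C = ΣQC/ΣQ = (1830·26.00 + 378.0·458.0) / 2208 = 220700/2208 = 99.96 mg/L.
5.3%/h lost → k = −ln(1 − 0.053) = 0.05446 h⁻¹.
Applying C = C₀e^(−kt): 99.96 × 0.1570 = 15.69 mg/L.

15.7 mg/L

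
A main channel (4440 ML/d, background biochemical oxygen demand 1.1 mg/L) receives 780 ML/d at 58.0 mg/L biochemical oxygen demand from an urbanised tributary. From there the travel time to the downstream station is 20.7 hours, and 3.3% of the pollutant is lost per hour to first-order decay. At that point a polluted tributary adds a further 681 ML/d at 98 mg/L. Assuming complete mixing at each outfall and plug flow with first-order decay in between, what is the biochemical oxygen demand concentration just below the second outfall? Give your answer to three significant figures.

Mixed concentration C = ΣQC/ΣQ = (4440·1.100 + 780.0·58.00) / 5220 = 50120/5220 = 9.602 mg/L; combined flow 5220 ML/d.
3.3%/h lost → k = −ln(1 − 0.033) = 0.03356 h⁻¹.
Applying C = C₀e^(−kt): 9.602 × 0.4993 = 4.794 mg/L.
At the second outfall, C = (5220·4.794 + 681.0·98.00) / (5220 + 681.0) = 15.55 mg/L.

15.6 mg/L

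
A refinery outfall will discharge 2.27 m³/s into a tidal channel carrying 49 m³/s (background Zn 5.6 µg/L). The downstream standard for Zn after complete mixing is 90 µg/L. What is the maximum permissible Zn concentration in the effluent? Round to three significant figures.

At the limit, (Qr·Cr + Qe·Cₑ)/(Qr + Qe) = 90:
Cₑ = (51.27·90 − 49.00·5.600) / 2.270 = 1912 µg/L.

1910 µg/L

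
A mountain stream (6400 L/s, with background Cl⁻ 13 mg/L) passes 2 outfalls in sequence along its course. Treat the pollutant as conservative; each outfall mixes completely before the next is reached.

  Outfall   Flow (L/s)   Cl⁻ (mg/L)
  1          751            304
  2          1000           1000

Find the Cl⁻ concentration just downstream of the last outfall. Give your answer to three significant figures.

161 mg/L

Outfall 1: combined Q = 7151 L/s; C = (6400·13.00 + 751.0·304.0)/7151 = 43.56 mg/L.
Outfall 2: combined Q = 8151 L/s; C = (7151·43.56 + 1000·1000)/8151 = 160.9 mg/L.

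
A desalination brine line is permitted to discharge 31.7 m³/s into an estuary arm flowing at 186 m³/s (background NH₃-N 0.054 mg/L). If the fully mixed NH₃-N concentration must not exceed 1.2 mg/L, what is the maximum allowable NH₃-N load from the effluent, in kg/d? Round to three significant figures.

Mass balance at the limit: 186.0·0.05400 + 31.70·Cₑ = 217.7·1.2 → Cₑ = 7.924 mg/L.
Load = 31.70 m³/s × 7.924 g/m³ × 86 400 s/d = 21700 kg/d.

21700 kg/d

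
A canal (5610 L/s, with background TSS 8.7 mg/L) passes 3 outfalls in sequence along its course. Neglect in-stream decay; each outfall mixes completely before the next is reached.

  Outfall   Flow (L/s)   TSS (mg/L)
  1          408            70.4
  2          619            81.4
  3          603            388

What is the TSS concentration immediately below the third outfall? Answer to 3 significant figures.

After outfall 1: Q = 5610 + 408.0 = 6018 L/s; C = (5610·8.700 + 408.0·70.40)/6018 = 12.88 mg/L.
After outfall 2: Q = 6018 + 619.0 = 6637 L/s; C = (6018·12.88 + 619.0·81.40)/6637 = 19.27 mg/L.
After outfall 3: Q = 6637 + 603.0 = 7240 L/s; C = (6637·19.27 + 603.0·388.0)/7240 = 49.98 mg/L.

50.0 mg/L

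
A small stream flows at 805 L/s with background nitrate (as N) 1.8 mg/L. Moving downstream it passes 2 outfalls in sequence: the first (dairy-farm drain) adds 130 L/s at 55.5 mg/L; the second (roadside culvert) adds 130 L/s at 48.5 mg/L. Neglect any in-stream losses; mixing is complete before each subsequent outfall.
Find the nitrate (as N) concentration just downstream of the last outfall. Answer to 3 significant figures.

14.1 mg/L

Outfall 1: combined Q = 935.0 L/s; C = (805.0·1.800 + 130.0·55.50)/935.0 = 9.266 mg/L.
Outfall 2: combined Q = 1065 L/s; C = (935.0·9.266 + 130.0·48.50)/1065 = 14.06 mg/L.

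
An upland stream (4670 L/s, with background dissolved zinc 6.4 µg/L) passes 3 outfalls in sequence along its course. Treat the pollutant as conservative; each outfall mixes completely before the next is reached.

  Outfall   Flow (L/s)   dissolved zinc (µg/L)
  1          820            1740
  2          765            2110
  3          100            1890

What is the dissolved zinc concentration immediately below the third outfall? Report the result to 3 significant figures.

513 µg/L

Below outfall 1: Q → 5490 L/s, C = (4670·6.400 + 820.0·1740)/5490 = 265.3 µg/L.
Below outfall 2: Q → 6255 L/s, C = (5490·265.3 + 765.0·2110)/6255 = 490.9 µg/L.
Below outfall 3: Q → 6355 L/s, C = (6255·490.9 + 100.0·1890)/6355 = 513.0 µg/L.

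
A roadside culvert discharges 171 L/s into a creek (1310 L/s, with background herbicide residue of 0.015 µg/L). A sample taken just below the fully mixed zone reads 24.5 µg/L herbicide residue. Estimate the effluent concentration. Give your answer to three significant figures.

Mass balance: 1310·0.01500 + 171.0·Cₑ = 1481·24.50
→ Cₑ = (1481·24.50 − 1310·0.01500) / 171.0 = 212.1 µg/L.

212 µg/L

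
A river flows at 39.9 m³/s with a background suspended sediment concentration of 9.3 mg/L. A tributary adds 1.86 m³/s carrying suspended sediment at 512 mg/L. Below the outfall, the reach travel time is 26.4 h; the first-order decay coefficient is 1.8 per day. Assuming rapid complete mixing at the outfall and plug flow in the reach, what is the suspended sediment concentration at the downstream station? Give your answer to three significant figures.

After mixing, C = (39.90·9.300 + 1.860·512.0) / 41.76 = 1323/41.76 = 31.69 mg/L.
First-order decay: C = 31.69·exp(−k·t) = 31.69·0.1381 = 4.375 mg/L.

4.38 mg/L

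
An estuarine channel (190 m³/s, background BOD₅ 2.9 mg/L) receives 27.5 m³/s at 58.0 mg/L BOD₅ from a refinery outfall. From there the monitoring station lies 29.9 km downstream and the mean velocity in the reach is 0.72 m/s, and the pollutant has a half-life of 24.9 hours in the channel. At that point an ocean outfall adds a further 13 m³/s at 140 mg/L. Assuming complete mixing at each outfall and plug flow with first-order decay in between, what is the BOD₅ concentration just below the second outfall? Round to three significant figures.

14.6 mg/L

After mixing, C = (190.0·2.900 + 27.50·58.00) / 217.5 = 2146/217.5 = 9.867 mg/L; combined flow 217.5 m³/s.
Travel time t = 29.9·1000 / 0.72 = 41530 s = 11.54 h.
Half-life 24.9 h → k = ln 2 / 24.9 = 0.02784 h⁻¹ = 0.6681 d⁻¹.
First-order decay: C = 9.867·exp(−k·t) = 9.867·0.7253 = 7.157 mg/L.
Second outfall: C = (217.5·7.157 + 13.00·140.0)/230.5 = 14.65 mg/L.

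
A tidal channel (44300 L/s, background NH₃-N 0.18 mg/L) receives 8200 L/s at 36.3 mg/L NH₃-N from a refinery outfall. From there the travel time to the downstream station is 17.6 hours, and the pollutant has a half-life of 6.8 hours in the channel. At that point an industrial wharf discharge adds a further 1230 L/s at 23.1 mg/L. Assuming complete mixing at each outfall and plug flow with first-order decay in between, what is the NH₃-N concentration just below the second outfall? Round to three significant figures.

Conservation of mass: C = (44300·0.1800 + 8200·36.30) / 52500 = 305600/52500 = 5.822 mg/L; combined flow 52500 L/s.
Half-life 6.8 h → k = ln 2 / 6.8 = 0.1019 h⁻¹ = 2.446 d⁻¹.
First-order decay: C = 5.822·exp(−k·t) = 5.822·0.1663 = 0.9681 mg/L.
Second outfall: C = (52500·0.9681 + 1230·23.10)/53730 = 1.475 mg/L.

1.47 mg/L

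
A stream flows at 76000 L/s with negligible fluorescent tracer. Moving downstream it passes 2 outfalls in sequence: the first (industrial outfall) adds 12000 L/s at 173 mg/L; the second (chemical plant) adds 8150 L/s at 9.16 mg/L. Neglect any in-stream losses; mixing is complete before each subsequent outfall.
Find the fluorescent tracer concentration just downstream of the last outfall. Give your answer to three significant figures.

22.4 mg/L

Below outfall 1: Q → 88000 L/s, C = (76000·0 + 12000·173.0)/88000 = 23.59 mg/L.
Below outfall 2: Q → 96150 L/s, C = (88000·23.59 + 8150·9.160)/96150 = 22.37 mg/L.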